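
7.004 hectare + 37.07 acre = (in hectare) 22.01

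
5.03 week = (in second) 3.042e+06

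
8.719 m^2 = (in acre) 0.002155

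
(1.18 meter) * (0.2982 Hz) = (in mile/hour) 0.7871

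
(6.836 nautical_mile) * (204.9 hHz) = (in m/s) 2.594e+08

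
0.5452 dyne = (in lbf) 1.226e-06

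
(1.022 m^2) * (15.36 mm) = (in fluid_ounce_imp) 552.5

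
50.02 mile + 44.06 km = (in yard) 1.362e+05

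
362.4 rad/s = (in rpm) 3461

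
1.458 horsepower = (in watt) 1087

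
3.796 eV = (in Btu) 5.764e-22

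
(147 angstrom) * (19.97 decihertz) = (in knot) 5.706e-08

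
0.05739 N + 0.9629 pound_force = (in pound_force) 0.9758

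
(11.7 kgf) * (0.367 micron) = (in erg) 421.1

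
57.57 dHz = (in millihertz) 5757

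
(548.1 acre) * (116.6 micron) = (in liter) 2.586e+05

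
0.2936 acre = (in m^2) 1188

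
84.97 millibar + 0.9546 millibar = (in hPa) 85.92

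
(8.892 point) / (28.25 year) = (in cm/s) 3.521e-10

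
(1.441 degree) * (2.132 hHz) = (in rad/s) 5.362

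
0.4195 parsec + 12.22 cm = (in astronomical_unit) 8.653e+04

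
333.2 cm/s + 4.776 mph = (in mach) 0.01606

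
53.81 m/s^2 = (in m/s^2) 53.81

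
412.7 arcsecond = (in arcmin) 6.878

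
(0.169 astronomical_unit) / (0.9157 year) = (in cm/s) 8.755e+04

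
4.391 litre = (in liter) 4.391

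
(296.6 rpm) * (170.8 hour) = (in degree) 1.094e+09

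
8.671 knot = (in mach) 0.0131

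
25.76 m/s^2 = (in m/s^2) 25.76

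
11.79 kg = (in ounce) 415.9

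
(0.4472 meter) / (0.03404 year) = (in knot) 8.098e-07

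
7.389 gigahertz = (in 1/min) 4.433e+11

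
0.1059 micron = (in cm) 1.059e-05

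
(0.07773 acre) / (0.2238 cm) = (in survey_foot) 4.611e+05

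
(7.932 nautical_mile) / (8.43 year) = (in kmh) 0.0001989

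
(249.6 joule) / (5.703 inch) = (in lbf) 387.4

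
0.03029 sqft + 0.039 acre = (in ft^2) 1699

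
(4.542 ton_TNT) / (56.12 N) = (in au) 0.002264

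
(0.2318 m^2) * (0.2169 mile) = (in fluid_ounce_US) 2.736e+06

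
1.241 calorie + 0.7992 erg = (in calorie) 1.241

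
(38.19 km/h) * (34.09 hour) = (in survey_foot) 4.271e+06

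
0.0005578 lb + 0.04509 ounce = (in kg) 0.001531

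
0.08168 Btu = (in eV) 5.379e+20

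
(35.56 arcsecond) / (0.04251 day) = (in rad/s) 4.694e-08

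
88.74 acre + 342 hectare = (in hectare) 377.9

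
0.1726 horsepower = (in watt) 128.7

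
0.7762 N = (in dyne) 7.762e+04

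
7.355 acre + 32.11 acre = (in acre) 39.46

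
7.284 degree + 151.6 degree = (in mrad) 2773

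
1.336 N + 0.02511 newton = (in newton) 1.361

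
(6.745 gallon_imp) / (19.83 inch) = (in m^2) 0.06088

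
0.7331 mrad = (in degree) 0.042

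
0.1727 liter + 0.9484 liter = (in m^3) 0.001121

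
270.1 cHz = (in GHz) 2.701e-09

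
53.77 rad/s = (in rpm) 513.5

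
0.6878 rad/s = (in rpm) 6.568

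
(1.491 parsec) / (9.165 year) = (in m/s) 1.592e+08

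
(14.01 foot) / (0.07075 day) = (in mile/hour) 0.001563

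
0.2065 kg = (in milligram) 2.065e+05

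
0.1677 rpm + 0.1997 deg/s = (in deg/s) 1.206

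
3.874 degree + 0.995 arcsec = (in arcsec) 1.395e+04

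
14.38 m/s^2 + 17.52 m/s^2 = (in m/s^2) 31.9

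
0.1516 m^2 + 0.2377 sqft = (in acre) 4.292e-05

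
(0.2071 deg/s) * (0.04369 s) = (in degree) 0.009048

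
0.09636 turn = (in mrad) 605.4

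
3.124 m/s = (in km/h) 11.25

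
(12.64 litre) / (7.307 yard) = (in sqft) 0.02036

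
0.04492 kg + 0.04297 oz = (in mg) 4.614e+04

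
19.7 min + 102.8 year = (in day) 3.752e+04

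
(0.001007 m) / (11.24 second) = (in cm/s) 0.008959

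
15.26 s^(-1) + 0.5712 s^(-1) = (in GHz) 1.583e-08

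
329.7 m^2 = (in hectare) 0.03297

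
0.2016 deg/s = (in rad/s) 0.003519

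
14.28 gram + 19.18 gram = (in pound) 0.07377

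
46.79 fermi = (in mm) 4.679e-11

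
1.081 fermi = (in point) 3.064e-12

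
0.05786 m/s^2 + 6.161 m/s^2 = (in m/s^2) 6.219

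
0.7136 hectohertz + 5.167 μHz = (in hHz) 0.7136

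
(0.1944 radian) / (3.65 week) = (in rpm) 8.409e-07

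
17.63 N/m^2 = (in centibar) 0.01763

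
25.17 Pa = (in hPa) 0.2517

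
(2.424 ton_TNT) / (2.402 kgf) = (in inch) 1.695e+10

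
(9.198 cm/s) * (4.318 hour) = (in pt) 4.053e+06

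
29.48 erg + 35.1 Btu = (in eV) 2.311e+23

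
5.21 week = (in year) 0.09992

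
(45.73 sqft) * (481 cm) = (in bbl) 128.5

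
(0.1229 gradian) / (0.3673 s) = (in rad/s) 0.005256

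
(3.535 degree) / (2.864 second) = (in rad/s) 0.02154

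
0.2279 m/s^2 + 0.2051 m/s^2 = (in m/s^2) 0.433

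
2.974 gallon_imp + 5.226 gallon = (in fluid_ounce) 1126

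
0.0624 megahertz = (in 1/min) 3.744e+06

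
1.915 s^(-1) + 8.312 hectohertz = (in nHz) 8.331e+11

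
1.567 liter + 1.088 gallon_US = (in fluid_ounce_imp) 200.1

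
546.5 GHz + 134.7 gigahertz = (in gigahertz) 681.2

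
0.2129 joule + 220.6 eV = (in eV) 1.329e+18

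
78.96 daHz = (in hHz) 7.896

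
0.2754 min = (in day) 0.0001912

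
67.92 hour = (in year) 0.007753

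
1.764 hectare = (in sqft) 1.899e+05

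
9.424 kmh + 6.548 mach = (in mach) 6.556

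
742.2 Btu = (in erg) 7.831e+12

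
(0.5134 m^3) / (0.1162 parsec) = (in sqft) 1.541e-15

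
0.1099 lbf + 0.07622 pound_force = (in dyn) 8.279e+04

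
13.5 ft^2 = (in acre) 0.0003099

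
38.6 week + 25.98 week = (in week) 64.58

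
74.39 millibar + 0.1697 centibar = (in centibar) 7.609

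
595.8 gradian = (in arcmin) 3.217e+04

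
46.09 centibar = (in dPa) 4.609e+05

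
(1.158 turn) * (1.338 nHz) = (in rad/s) 9.735e-09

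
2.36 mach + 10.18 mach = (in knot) 8300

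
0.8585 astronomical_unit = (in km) 1.284e+08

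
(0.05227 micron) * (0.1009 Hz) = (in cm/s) 5.274e-07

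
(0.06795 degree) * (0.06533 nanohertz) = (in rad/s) 7.748e-14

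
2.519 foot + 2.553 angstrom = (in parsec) 2.488e-17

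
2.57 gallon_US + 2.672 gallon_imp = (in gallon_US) 5.779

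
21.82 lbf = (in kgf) 9.897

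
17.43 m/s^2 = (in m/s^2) 17.43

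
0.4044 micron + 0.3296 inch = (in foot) 0.02747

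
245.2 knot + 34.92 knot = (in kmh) 518.8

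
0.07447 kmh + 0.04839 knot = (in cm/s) 4.558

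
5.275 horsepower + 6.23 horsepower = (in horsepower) 11.51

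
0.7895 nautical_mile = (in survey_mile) 0.9085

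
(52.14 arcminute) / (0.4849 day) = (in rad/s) 3.62e-07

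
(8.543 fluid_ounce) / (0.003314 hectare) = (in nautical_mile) 4.116e-09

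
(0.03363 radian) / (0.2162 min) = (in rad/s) 0.002593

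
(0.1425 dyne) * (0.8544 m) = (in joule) 1.218e-06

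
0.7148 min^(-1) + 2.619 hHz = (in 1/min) 1.571e+04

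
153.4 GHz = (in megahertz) 1.534e+05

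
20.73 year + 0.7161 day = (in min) 1.09e+07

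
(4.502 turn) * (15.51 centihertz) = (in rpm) 41.9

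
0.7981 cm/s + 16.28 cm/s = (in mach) 0.0005016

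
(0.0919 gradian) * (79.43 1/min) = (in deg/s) 0.1095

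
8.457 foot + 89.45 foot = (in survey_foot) 97.91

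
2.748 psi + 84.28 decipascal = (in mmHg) 142.2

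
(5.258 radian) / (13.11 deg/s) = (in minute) 0.383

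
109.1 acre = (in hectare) 44.15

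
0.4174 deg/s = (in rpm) 0.06957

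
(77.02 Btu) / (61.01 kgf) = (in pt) 3.85e+05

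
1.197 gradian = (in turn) 0.002993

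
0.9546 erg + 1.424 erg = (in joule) 2.379e-07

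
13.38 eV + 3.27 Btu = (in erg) 3.45e+10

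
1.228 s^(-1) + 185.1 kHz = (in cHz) 1.851e+07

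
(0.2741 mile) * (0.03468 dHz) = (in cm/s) 153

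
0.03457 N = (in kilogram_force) 0.003525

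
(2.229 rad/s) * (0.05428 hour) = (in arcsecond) 8.984e+07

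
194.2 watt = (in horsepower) 0.2604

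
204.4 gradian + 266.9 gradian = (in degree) 424.2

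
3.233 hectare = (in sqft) 3.48e+05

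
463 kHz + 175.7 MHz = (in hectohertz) 1.762e+06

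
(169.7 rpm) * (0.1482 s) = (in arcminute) 9054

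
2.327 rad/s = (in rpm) 22.22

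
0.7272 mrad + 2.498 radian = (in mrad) 2499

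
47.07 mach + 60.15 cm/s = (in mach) 47.07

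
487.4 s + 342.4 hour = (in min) 2.055e+04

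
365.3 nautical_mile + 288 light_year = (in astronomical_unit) 1.821e+07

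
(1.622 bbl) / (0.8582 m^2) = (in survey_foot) 0.9858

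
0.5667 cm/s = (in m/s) 0.005667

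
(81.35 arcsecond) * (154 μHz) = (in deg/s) 3.48e-06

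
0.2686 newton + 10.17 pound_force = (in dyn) 4.551e+06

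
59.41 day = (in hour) 1426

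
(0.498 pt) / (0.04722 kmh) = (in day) 1.55e-07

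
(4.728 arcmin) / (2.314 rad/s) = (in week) 9.827e-10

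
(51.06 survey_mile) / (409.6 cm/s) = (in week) 0.03317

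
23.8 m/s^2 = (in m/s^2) 23.8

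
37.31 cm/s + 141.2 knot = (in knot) 141.9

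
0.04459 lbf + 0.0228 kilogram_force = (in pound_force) 0.09486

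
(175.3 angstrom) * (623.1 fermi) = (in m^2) 1.092e-20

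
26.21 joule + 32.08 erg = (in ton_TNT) 6.264e-09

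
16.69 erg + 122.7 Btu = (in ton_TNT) 3.094e-05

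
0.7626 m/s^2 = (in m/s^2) 0.7626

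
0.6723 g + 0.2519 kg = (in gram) 252.6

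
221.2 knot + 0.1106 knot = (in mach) 0.3344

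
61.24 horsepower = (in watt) 4.567e+04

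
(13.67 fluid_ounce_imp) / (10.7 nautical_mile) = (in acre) 4.843e-12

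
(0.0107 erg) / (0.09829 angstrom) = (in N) 108.9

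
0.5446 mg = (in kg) 5.446e-07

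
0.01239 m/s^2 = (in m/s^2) 0.01239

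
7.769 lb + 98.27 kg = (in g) 1.018e+05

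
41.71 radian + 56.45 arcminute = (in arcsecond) 8.607e+06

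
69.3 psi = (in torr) 3584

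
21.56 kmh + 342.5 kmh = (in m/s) 101.1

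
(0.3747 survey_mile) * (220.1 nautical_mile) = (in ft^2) 2.646e+09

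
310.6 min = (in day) 0.2157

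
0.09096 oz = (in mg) 2579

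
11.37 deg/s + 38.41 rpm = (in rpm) 40.3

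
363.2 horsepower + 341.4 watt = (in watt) 2.712e+05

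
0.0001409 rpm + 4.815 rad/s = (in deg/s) 275.9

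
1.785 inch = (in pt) 128.5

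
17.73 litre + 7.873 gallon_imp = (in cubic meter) 0.05352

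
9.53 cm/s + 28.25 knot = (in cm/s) 1463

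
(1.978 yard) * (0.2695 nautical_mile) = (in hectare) 0.09027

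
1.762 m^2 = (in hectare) 0.0001762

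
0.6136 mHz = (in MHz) 6.136e-10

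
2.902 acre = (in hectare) 1.174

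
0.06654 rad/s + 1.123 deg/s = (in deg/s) 4.935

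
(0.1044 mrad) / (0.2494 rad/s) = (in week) 6.921e-10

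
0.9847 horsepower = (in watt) 734.3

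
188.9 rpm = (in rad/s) 19.78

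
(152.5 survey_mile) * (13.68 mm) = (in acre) 0.8296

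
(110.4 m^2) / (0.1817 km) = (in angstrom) 6.076e+09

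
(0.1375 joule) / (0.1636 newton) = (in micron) 8.405e+05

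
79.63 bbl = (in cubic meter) 12.66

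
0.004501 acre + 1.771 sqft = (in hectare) 0.001838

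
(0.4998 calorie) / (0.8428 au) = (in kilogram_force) 1.691e-12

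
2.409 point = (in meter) 0.0008498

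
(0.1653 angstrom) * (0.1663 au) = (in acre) 0.0001016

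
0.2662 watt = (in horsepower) 0.000357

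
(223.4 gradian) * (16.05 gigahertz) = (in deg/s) 3.227e+12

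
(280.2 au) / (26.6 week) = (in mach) 7652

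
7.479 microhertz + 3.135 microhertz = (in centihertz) 0.001061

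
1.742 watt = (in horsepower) 0.002336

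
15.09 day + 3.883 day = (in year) 0.05198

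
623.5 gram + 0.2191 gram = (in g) 623.7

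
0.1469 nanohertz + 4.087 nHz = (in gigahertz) 4.234e-18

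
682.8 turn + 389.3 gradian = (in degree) 2.462e+05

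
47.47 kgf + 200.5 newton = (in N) 666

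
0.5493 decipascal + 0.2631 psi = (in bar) 0.01814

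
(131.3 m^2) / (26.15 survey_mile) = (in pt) 8.844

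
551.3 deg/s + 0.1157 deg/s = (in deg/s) 551.4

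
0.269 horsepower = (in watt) 200.6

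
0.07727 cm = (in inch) 0.03042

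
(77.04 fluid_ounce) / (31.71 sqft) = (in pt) 2.192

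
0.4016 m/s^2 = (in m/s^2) 0.4016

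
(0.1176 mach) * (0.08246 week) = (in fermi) 1.997e+21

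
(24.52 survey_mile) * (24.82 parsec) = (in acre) 7.468e+18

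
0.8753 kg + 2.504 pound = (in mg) 2.011e+06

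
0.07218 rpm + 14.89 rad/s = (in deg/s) 853.6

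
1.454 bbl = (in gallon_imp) 50.85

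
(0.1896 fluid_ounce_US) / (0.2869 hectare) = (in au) 1.306e-20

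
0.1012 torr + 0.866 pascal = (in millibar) 0.1436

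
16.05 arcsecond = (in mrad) 0.07781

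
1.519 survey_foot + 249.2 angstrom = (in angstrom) 4.63e+09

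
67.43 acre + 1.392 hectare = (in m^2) 2.868e+05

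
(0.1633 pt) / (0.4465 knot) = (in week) 4.147e-10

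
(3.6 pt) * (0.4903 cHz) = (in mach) 1.829e-08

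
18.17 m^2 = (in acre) 0.00449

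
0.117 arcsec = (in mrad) 0.0005672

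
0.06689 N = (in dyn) 6689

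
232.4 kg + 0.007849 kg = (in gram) 2.324e+05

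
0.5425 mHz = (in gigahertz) 5.425e-13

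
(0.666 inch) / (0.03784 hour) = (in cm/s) 0.01242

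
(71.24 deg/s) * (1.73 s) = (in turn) 0.3423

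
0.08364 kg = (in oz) 2.95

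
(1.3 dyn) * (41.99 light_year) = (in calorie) 1.234e+12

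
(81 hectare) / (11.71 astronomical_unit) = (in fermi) 4.624e+08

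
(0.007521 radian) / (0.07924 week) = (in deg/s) 8.992e-06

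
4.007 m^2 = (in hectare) 0.0004007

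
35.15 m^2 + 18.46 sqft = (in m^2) 36.86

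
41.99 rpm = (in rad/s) 4.397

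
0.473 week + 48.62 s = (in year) 0.009073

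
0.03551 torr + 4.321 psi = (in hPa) 298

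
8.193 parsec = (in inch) 9.953e+18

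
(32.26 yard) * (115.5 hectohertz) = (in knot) 6.623e+05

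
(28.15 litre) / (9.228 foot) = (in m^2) 0.01001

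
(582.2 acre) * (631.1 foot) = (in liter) 4.532e+11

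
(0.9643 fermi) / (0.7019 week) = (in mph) 5.081e-21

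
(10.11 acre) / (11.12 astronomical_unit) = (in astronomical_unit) 1.644e-19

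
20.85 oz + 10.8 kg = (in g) 1.139e+04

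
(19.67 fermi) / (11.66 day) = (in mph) 4.368e-20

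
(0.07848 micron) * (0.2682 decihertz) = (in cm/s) 2.105e-07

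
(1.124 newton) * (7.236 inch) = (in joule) 0.2066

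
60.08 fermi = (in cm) 6.008e-12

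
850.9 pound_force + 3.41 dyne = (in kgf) 386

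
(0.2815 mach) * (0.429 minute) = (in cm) 2.467e+05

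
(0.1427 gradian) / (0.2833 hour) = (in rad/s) 2.198e-06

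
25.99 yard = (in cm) 2377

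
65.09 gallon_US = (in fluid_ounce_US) 8332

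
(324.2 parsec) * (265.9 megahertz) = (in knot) 5.171e+27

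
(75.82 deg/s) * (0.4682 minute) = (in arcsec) 7.668e+06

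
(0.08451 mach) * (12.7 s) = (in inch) 1.439e+04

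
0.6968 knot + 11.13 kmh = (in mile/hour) 7.718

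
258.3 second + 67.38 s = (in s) 325.7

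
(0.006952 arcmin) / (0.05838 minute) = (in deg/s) 3.308e-05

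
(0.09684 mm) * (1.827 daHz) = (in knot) 0.003439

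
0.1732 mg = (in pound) 3.818e-07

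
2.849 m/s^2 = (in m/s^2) 2.849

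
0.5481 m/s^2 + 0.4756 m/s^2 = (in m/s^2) 1.024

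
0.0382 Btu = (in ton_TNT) 9.633e-09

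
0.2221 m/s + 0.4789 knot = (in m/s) 0.4685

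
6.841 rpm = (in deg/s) 41.05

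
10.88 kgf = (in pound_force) 23.99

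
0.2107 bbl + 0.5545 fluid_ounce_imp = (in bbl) 0.2108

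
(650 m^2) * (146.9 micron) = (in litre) 95.48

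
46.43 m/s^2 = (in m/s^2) 46.43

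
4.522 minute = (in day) 0.00314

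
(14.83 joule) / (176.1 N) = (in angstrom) 8.421e+08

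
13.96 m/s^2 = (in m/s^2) 13.96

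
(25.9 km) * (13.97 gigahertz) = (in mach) 1.063e+12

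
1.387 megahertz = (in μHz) 1.387e+12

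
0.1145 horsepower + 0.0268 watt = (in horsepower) 0.1145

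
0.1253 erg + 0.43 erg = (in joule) 5.553e-08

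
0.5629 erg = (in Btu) 5.335e-11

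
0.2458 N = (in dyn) 2.458e+04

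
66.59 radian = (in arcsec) 1.374e+07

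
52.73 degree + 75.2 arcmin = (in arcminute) 3239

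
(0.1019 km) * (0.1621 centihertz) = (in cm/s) 16.52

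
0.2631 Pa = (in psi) 3.816e-05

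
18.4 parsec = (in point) 1.609e+21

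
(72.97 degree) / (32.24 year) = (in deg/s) 7.177e-08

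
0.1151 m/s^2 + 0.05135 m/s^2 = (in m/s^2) 0.1664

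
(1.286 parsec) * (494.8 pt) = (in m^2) 6.927e+15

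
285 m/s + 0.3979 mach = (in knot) 817.4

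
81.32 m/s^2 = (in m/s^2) 81.32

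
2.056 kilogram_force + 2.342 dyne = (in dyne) 2.016e+06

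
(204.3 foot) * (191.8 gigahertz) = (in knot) 2.322e+13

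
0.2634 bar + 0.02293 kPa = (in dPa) 2.636e+05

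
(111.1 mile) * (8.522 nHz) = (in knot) 0.002962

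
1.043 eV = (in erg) 1.671e-12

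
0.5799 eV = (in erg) 9.291e-13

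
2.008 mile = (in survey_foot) 1.06e+04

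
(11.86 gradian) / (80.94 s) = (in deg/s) 0.1319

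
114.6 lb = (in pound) 114.6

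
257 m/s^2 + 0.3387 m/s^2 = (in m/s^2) 257.3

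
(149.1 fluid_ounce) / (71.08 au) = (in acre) 1.025e-19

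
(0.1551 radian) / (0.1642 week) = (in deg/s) 8.948e-05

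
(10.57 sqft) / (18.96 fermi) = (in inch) 2.039e+15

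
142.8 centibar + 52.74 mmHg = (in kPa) 149.8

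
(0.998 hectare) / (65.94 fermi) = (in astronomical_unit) 1.012e+06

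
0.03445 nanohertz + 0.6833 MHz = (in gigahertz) 0.0006833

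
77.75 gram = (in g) 77.75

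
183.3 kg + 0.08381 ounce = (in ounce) 6466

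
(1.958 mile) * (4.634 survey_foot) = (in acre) 1.1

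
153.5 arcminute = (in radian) 0.04465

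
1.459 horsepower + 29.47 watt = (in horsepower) 1.499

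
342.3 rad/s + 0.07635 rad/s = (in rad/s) 342.4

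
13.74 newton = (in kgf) 1.401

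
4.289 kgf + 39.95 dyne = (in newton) 42.06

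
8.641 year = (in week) 450.6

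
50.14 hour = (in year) 0.005724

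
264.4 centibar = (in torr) 1983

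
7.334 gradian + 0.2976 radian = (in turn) 0.0657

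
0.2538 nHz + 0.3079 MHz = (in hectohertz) 3079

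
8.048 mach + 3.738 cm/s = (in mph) 6130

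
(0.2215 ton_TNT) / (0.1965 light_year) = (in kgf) 5.083e-08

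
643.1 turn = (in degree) 2.315e+05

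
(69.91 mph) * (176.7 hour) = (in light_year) 2.101e-09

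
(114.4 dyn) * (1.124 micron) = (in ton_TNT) 3.073e-19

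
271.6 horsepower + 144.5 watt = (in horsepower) 271.8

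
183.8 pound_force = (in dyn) 8.176e+07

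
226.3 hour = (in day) 9.429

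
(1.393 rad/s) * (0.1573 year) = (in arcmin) 2.376e+10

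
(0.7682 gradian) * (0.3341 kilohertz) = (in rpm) 38.5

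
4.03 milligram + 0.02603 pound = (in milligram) 1.181e+04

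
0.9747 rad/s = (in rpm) 9.308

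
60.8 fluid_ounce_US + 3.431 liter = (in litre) 5.229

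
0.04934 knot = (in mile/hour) 0.05678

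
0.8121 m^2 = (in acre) 0.0002007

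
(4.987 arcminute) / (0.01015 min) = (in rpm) 0.02275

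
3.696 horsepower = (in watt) 2756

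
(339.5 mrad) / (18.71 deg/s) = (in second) 1.04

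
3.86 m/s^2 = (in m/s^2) 3.86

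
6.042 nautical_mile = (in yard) 1.224e+04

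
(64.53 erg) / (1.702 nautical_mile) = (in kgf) 2.088e-10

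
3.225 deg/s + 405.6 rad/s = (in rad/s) 405.7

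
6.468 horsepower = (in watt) 4823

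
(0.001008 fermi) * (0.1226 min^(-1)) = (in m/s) 2.06e-21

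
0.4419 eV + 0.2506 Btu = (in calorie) 63.19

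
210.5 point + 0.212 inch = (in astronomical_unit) 5.324e-13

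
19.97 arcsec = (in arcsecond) 19.97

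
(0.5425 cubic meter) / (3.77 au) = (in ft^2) 1.035e-11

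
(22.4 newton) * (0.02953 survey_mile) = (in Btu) 1.009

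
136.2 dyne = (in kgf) 0.0001389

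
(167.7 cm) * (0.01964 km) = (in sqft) 354.5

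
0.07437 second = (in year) 2.358e-09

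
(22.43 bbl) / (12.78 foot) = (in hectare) 9.155e-05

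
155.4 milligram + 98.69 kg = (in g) 9.869e+04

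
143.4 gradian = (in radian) 2.253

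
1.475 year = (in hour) 1.292e+04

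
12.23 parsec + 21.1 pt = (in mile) 2.345e+14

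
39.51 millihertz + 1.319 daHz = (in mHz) 1.323e+04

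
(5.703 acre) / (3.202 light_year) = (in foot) 2.5e-12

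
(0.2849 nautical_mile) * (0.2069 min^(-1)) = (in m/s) 1.819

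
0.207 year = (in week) 10.79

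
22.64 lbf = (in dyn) 1.007e+07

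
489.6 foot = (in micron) 1.492e+08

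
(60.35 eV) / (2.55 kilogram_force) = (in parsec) 1.253e-35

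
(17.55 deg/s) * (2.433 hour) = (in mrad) 2.683e+06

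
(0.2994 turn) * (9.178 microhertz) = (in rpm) 0.0001649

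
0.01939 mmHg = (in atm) 2.551e-05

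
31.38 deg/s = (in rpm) 5.23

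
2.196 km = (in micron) 2.196e+09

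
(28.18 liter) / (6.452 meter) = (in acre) 1.079e-06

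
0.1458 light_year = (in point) 3.91e+18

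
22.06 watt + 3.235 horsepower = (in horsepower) 3.265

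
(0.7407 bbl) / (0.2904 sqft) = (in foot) 14.32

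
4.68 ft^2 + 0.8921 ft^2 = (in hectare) 5.177e-05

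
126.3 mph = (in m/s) 56.46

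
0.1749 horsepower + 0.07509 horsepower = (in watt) 186.4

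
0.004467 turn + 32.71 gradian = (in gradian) 34.5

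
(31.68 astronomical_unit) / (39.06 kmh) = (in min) 7.28e+09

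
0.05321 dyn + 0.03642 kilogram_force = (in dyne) 3.572e+04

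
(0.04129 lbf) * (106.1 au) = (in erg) 2.915e+19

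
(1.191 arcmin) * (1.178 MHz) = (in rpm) 3897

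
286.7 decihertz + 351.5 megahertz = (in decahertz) 3.515e+07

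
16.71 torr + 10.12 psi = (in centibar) 72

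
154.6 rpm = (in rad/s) 16.19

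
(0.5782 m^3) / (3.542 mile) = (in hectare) 1.014e-08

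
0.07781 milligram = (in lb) 1.715e-07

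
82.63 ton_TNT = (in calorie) 8.263e+10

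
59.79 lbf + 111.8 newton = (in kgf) 38.52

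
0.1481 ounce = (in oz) 0.1481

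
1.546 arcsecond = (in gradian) 0.0004772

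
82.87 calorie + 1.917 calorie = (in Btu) 0.3362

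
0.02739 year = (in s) 8.638e+05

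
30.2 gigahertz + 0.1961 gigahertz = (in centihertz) 3.04e+12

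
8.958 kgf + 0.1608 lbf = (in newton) 88.56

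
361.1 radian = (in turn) 57.47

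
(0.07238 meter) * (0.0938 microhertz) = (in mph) 1.519e-08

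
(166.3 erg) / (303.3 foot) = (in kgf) 1.834e-08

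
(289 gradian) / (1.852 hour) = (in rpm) 0.006502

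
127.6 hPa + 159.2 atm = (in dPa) 1.614e+08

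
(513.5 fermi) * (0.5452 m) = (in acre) 6.918e-17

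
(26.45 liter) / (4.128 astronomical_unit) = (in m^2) 4.283e-14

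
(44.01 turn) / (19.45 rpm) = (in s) 135.8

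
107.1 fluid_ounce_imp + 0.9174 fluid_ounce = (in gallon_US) 0.8111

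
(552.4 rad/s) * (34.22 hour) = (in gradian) 4.332e+09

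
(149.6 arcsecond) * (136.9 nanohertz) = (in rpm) 9.482e-10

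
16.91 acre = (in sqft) 7.366e+05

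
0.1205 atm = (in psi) 1.771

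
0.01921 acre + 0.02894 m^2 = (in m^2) 77.77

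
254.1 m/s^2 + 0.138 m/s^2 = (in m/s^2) 254.2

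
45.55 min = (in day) 0.03163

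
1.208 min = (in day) 0.0008389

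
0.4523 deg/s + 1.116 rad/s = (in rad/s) 1.124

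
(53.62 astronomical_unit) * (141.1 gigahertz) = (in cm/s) 1.132e+26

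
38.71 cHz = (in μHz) 3.871e+05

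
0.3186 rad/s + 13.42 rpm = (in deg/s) 98.77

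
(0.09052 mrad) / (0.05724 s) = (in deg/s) 0.09061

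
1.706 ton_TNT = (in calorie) 1.706e+09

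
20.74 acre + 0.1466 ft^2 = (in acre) 20.74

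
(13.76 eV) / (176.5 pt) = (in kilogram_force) 3.61e-18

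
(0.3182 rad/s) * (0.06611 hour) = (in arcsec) 1.562e+07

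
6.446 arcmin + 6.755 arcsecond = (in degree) 0.1093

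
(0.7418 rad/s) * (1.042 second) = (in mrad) 773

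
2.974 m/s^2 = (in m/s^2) 2.974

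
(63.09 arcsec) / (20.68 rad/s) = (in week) 2.446e-11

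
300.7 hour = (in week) 1.79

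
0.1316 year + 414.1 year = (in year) 414.2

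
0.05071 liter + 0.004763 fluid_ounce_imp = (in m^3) 5.085e-05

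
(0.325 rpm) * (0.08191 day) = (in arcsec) 4.968e+07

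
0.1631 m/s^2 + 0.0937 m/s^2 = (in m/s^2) 0.2568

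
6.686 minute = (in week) 0.0006633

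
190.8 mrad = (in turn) 0.03037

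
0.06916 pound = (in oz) 1.107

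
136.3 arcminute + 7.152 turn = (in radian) 44.98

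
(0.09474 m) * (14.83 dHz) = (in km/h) 0.5058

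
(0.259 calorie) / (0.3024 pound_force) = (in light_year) 8.515e-17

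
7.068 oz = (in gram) 200.4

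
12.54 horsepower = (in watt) 9351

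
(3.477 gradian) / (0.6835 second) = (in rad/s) 0.07991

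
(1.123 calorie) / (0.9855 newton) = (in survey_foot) 15.64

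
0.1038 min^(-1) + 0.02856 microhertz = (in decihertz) 0.0173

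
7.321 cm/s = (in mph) 0.1638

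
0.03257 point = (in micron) 11.49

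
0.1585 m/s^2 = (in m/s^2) 0.1585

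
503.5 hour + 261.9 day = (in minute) 4.073e+05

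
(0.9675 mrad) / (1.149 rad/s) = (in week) 1.392e-09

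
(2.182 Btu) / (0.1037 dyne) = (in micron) 2.22e+15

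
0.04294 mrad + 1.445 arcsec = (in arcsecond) 10.3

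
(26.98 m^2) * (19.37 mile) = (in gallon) 2.222e+08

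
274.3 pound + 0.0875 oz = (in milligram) 1.244e+08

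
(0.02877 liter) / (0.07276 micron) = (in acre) 0.09771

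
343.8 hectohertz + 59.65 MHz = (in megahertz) 59.68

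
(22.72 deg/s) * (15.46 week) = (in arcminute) 1.275e+10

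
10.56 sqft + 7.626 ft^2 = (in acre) 0.0004175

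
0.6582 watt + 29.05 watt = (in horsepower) 0.03984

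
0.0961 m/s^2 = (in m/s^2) 0.0961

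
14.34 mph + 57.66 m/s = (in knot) 124.5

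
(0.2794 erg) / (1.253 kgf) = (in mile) 1.413e-12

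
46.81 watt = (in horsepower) 0.06277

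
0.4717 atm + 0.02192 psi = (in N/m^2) 4.795e+04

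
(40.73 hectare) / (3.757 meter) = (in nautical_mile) 58.54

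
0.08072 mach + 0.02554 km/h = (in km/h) 98.97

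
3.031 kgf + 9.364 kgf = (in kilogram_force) 12.4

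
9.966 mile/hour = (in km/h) 16.04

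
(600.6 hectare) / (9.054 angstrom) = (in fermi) 6.634e+30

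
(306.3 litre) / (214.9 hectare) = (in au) 9.528e-19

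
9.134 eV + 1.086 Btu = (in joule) 1146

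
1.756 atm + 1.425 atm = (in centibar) 322.3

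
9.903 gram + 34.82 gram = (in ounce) 1.578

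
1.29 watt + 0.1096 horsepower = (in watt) 83.02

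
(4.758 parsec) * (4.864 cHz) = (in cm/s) 7.141e+17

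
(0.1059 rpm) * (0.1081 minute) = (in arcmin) 247.3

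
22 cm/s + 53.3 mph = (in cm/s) 2405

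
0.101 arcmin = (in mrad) 0.02938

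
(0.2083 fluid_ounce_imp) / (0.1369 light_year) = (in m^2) 4.57e-21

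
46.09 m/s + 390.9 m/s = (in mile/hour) 977.5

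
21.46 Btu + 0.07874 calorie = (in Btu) 21.46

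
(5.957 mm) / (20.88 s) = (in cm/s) 0.02853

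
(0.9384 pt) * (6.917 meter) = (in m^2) 0.00229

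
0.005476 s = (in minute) 9.127e-05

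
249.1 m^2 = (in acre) 0.06155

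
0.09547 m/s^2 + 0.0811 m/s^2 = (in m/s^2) 0.1766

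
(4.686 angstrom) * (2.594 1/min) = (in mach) 5.95e-14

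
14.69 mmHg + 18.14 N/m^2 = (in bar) 0.01977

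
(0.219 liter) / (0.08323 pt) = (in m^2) 7.459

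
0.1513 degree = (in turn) 0.0004203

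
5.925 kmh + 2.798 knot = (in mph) 6.902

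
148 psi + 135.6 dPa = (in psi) 148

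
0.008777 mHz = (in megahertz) 8.777e-12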